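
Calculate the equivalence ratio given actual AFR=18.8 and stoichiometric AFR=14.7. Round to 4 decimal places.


phi = AFR_stoich / AFR_actual
phi = 14.7 / 18.8 = 0.7819


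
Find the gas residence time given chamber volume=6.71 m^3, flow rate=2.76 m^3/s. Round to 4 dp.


tau = V / Q_flow
tau = 6.71 / 2.76 = 2.4312 s


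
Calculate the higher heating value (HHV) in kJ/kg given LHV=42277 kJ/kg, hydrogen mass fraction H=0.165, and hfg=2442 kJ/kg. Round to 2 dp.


HHV = LHV + hfg * 9 * H
Water addition = 2442 * 9 * 0.165 = 3626.370 kJ/kg
HHV = 42277 + 3626.370 = 45903.37 kJ/kg


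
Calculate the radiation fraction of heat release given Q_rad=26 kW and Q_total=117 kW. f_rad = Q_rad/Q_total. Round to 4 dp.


f_rad = Q_rad / Q_total
f_rad = 26 / 117 = 0.2222


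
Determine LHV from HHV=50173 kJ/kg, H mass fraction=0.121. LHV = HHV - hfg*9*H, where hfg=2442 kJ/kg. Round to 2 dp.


LHV = HHV - hfg * 9 * H
Water correction = 2442 * 9 * 0.121 = 2659.338 kJ/kg
LHV = 50173 - 2659.338 = 47513.66 kJ/kg


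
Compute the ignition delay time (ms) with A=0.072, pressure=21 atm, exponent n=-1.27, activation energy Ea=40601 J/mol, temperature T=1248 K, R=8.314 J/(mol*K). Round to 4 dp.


tau = A * P^n * exp(Ea/(R*T))
P^n = 21^(-1.27) = 0.02093059
Ea/(R*T) = 40601/(8.314*1248) = 3.913021
exp(Ea/(R*T)) = 50.049900
tau = 0.072 * 0.02093059 * 50.049900 = 0.0754 ms


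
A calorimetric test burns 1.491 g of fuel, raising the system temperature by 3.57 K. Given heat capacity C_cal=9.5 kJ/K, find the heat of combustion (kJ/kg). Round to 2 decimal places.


Hc = C_cal * delta_T / m_fuel
Q_released = 9.5 * 3.57 = 33.9150 kJ
m_fuel = 1.491 g = 1.491/1000 kg = 0.001491 kg
Hc = 33.9150 / 0.001491 = 22746.48 kJ/kg


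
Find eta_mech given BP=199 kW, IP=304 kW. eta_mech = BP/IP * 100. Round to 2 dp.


eta_mech = (BP / IP) * 100
Ratio = 199 / 304 = 0.6546
eta_mech = 0.6546 * 100 = 65.46%


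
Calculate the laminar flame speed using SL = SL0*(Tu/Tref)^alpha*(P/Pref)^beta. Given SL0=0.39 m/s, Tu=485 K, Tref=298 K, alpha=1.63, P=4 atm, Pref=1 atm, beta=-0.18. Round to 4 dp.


SL = SL0 * (Tu/Tref)^alpha * (P/Pref)^beta
T ratio = 485/298 = 1.62751678
(T ratio)^alpha = 1.62751678^1.63 = 2.212007
(P/Pref)^beta = 4^(-0.18) = 0.779165
SL = 0.39 * 2.212007 * 0.779165 = 0.6722 m/s


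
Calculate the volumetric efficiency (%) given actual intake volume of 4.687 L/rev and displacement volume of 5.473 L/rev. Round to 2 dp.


eta_v = (V_actual / V_disp) * 100
Ratio = 4.687 / 5.473 = 0.8564
eta_v = 0.8564 * 100 = 85.64%


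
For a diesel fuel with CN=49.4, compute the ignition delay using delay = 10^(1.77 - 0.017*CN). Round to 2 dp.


delay = 10^(1.77 - 0.017*CN)
Exponent = 1.77 - 0.017*49.4 = 0.9302
delay = 10^0.9302 = 8.52 ms


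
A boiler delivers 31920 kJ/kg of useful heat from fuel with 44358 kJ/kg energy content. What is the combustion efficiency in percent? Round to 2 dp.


Efficiency = (Q_useful / Q_fuel) * 100
Efficiency = (31920 / 44358) * 100
Efficiency = 0.7196 * 100 = 71.96%


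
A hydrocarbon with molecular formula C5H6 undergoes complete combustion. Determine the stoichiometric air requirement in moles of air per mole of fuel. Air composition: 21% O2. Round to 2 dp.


Balanced combustion: C5H6 + 6.5 O2 -> 5 CO2 + 3 H2O
O2 needed = C + H/4 = 5 + 6/4 = 6.50 moles
Air moles = O2 / 0.21 = 6.50 / 0.21 = 30.95 moles air


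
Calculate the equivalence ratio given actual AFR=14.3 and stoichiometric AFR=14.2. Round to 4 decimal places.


phi = AFR_stoich / AFR_actual
phi = 14.2 / 14.3 = 0.9930


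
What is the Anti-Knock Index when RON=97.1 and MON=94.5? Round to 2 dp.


AKI = (RON + MON) / 2
AKI = (97.1 + 94.5) / 2
AKI = 191.6 / 2 = 95.80


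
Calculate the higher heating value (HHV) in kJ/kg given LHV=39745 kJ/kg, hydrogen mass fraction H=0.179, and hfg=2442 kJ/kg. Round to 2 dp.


HHV = LHV + hfg * 9 * H
Water addition = 2442 * 9 * 0.179 = 3934.062 kJ/kg
HHV = 39745 + 3934.062 = 43679.06 kJ/kg


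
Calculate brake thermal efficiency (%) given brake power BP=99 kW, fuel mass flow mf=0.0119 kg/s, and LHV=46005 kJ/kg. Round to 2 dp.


eta_BTE = (BP / (mf * LHV)) * 100
Denominator = 0.0119 * 46005 = 547.4595 kW
eta_BTE = (99 / 547.4595) * 100 = 18.08%


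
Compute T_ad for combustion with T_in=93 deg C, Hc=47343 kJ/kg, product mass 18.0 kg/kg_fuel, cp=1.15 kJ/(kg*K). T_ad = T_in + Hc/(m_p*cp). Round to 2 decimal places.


T_ad = T_in + Hc / (m_p * cp)
Denominator = 18.0 * 1.15 = 20.7000
Temperature rise = 47343 / 20.7000 = 2287.10 K
T_ad = 93 + 2287.10 = 2380.10 deg C


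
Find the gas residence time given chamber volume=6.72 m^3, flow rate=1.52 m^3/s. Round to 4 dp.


tau = V / Q_flow
tau = 6.72 / 1.52 = 4.4211 s


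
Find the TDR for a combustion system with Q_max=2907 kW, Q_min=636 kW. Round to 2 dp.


TDR = Q_max / Q_min
TDR = 2907 / 636 = 4.57


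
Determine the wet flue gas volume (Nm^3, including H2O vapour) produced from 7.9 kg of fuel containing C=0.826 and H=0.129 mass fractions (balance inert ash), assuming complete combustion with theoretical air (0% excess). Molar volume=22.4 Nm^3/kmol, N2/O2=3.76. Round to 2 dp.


Per kg fuel: CO2 = (C/12 kmol)*22.4 = (0.826/12)*22.4 = 1.54187 Nm^3
Per kg fuel: H2O = (H/2 kmol)*22.4 = (0.129/2)*22.4 = 1.44480 Nm^3
O2 needed per kg fuel = C/12 + H/4 = 0.826/12 + 0.129/4 = 0.10108333 kmol
Per kg fuel: N2 = O2*3.76*22.4 = 0.10108333*3.76*22.4 = 8.51364 Nm^3
Total per kg = 1.54187 + 1.44480 + 8.51364 = 11.50031 Nm^3
Total = 11.50031 * 7.9 = 90.85 Nm^3


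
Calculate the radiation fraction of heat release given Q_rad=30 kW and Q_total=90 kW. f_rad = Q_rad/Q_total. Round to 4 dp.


f_rad = Q_rad / Q_total
f_rad = 30 / 90 = 0.3333


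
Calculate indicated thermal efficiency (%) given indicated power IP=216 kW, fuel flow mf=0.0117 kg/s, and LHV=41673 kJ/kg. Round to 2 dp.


eta_ith = (IP / (mf * LHV)) * 100
Denominator = 0.0117 * 41673 = 487.5741 kW
eta_ith = (216 / 487.5741) * 100 = 44.30%


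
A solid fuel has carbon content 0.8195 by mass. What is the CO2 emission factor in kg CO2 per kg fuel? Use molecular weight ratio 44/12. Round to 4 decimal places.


EF = C_frac * (M_CO2 / M_C)
EF = 0.8195 * (44/12)
EF = 0.8195 * 3.666667 = 3.0048 kg_CO2/kg_fuel


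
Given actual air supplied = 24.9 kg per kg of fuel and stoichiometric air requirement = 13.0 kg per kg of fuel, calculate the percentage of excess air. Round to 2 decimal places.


Excess air = actual - stoichiometric = 24.9 - 13.0 = 11.90 kg/kg fuel
Excess air % = (excess / stoich) * 100 = (11.90 / 13.0) * 100 = 91.54%


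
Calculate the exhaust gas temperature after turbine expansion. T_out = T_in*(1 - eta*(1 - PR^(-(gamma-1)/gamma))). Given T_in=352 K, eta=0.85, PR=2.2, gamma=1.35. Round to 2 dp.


T_out = T_in * (1 - eta * (1 - PR^(-(gamma-1)/gamma)))
Exponent = -(1.35-1)/1.35 = -0.25925926
PR^exp = 2.2^(-0.25925926) = 0.81512413
Factor = 1 - 0.85*(1 - 0.81512413) = 0.84285551
T_out = 352 * 0.84285551 = 296.69 K


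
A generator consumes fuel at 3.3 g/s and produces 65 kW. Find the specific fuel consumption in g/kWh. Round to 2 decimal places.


SFC = (mf / BP) * 3600
Rate = 3.3 / 65 = 0.050769 g/(s*kW)
SFC = 0.050769 * 3600 = 182.77 g/kWh


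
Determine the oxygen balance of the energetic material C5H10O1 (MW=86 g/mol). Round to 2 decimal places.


OB = -1600 * (2C + H/2 - O) / MW
Inner = 2*5 + 10/2 - 1 = 14.00
OB = -1600 * 14.00 / 86 = -260.47%


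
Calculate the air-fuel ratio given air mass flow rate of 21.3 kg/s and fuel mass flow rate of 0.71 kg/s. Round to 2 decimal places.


AFR = m_air / m_fuel
AFR = 21.3 / 0.71 = 30.00


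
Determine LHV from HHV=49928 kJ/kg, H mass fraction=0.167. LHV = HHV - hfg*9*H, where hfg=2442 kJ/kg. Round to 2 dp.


LHV = HHV - hfg * 9 * H
Water correction = 2442 * 9 * 0.167 = 3670.326 kJ/kg
LHV = 49928 - 3670.326 = 46257.67 kJ/kg


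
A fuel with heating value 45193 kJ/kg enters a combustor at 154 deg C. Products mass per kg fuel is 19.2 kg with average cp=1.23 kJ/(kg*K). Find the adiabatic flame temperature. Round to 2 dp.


T_ad = T_in + Hc / (m_p * cp)
Denominator = 19.2 * 1.23 = 23.6160
Temperature rise = 45193 / 23.6160 = 1913.66 K
T_ad = 154 + 1913.66 = 2067.66 deg C


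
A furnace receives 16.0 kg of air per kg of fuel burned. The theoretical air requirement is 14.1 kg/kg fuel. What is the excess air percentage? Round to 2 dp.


Excess air = actual - stoichiometric = 16.0 - 14.1 = 1.90 kg/kg fuel
Excess air % = (excess / stoich) * 100 = (1.90 / 14.1) * 100 = 13.48%


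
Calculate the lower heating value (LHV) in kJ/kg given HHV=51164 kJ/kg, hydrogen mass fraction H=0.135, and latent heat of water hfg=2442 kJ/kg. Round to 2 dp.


LHV = HHV - hfg * 9 * H
Water correction = 2442 * 9 * 0.135 = 2967.030 kJ/kg
LHV = 51164 - 2967.030 = 48196.97 kJ/kg


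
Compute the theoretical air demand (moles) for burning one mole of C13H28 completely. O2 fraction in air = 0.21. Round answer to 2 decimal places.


Balanced combustion: C13H28 + 20 O2 -> 13 CO2 + 14 H2O
O2 needed = C + H/4 = 13 + 28/4 = 20.00 moles
Air moles = O2 / 0.21 = 20.00 / 0.21 = 95.24 moles air


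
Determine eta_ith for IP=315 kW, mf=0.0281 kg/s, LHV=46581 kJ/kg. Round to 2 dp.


eta_ith = (IP / (mf * LHV)) * 100
Denominator = 0.0281 * 46581 = 1308.9261 kW
eta_ith = (315 / 1308.9261) * 100 = 24.07%


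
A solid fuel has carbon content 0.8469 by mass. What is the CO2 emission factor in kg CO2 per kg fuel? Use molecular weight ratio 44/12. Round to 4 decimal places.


EF = C_frac * (M_CO2 / M_C)
EF = 0.8469 * (44/12)
EF = 0.8469 * 3.666667 = 3.1053 kg_CO2/kg_fuel


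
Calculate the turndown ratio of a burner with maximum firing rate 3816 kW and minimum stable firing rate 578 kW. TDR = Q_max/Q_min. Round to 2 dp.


TDR = Q_max / Q_min
TDR = 3816 / 578 = 6.60


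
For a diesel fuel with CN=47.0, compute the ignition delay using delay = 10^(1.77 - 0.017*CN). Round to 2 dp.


delay = 10^(1.77 - 0.017*CN)
Exponent = 1.77 - 0.017*47.0 = 0.9710
delay = 10^0.9710 = 9.35 ms


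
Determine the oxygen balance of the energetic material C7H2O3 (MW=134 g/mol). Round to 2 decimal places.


OB = -1600 * (2C + H/2 - O) / MW
Inner = 2*7 + 2/2 - 3 = 12.00
OB = -1600 * 12.00 / 134 = -143.28%


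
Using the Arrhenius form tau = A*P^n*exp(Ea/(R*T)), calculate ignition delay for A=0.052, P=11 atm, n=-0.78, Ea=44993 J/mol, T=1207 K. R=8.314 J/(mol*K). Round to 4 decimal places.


tau = A * P^n * exp(Ea/(R*T))
P^n = 11^(-0.78) = 0.15406845
Ea/(R*T) = 44993/(8.314*1207) = 4.483608
exp(Ea/(R*T)) = 88.553622
tau = 0.052 * 0.15406845 * 88.553622 = 0.7095 ms


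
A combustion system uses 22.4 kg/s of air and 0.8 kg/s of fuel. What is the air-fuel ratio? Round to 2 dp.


AFR = m_air / m_fuel
AFR = 22.4 / 0.8 = 28.00


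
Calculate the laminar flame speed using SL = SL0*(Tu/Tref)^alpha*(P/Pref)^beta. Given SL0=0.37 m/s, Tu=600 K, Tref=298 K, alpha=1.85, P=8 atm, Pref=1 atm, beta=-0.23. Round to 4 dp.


SL = SL0 * (Tu/Tref)^alpha * (P/Pref)^beta
T ratio = 600/298 = 2.01342282
(T ratio)^alpha = 2.01342282^1.85 = 3.649890
(P/Pref)^beta = 8^(-0.23) = 0.619854
SL = 0.37 * 3.649890 * 0.619854 = 0.8371 m/s


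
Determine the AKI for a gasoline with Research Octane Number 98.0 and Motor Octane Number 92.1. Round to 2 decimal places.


AKI = (RON + MON) / 2
AKI = (98.0 + 92.1) / 2
AKI = 190.1 / 2 = 95.05


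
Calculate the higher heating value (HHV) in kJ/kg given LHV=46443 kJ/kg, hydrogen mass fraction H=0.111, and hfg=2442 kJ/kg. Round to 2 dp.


HHV = LHV + hfg * 9 * H
Water addition = 2442 * 9 * 0.111 = 2439.558 kJ/kg
HHV = 46443 + 2439.558 = 48882.56 kJ/kg


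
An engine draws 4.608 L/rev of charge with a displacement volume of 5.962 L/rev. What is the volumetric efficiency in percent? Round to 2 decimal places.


eta_v = (V_actual / V_disp) * 100
Ratio = 4.608 / 5.962 = 0.7729
eta_v = 0.7729 * 100 = 77.29%


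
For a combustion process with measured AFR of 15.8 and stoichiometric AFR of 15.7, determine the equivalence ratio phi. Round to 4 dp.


phi = AFR_stoich / AFR_actual
phi = 15.7 / 15.8 = 0.9937


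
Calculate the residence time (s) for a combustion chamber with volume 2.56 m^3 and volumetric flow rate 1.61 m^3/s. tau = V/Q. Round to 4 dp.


tau = V / Q_flow
tau = 2.56 / 1.61 = 1.5901 s


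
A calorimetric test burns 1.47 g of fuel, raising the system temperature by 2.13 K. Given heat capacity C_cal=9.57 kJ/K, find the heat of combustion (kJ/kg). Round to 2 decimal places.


Hc = C_cal * delta_T / m_fuel
Q_released = 9.57 * 2.13 = 20.3841 kJ
m_fuel = 1.47 g = 1.47/1000 kg = 0.001470 kg
Hc = 20.3841 / 0.001470 = 13866.73 kJ/kg


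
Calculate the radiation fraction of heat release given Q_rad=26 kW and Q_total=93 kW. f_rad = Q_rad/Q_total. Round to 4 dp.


f_rad = Q_rad / Q_total
f_rad = 26 / 93 = 0.2796


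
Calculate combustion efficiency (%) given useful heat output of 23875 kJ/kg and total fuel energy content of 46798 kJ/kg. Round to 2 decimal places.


Efficiency = (Q_useful / Q_fuel) * 100
Efficiency = (23875 / 46798) * 100
Efficiency = 0.5102 * 100 = 51.02%


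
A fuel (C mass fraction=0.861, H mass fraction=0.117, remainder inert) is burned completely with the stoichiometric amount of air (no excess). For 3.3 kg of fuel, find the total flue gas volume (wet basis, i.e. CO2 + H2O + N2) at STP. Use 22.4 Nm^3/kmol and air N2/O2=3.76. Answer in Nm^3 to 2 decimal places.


Per kg fuel: CO2 = (C/12 kmol)*22.4 = (0.861/12)*22.4 = 1.60720 Nm^3
Per kg fuel: H2O = (H/2 kmol)*22.4 = (0.117/2)*22.4 = 1.31040 Nm^3
O2 needed per kg fuel = C/12 + H/4 = 0.861/12 + 0.117/4 = 0.10100000 kmol
Per kg fuel: N2 = O2*3.76*22.4 = 0.10100000*3.76*22.4 = 8.50662 Nm^3
Total per kg = 1.60720 + 1.31040 + 8.50662 = 11.42422 Nm^3
Total = 11.42422 * 3.3 = 37.70 Nm^3


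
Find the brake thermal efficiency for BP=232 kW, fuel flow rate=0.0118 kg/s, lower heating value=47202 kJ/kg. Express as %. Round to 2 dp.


eta_BTE = (BP / (mf * LHV)) * 100
Denominator = 0.0118 * 47202 = 556.9836 kW
eta_BTE = (232 / 556.9836) * 100 = 41.65%


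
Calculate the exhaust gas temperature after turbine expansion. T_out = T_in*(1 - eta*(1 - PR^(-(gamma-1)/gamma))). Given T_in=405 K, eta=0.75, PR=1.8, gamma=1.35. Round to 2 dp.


T_out = T_in * (1 - eta * (1 - PR^(-(gamma-1)/gamma)))
Exponent = -(1.35-1)/1.35 = -0.25925926
PR^exp = 1.8^(-0.25925926) = 0.85865408
Factor = 1 - 0.75*(1 - 0.85865408) = 0.89399056
T_out = 405 * 0.89399056 = 362.07 K


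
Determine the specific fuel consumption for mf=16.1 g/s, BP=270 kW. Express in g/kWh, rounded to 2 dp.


SFC = (mf / BP) * 3600
Rate = 16.1 / 270 = 0.059630 g/(s*kW)
SFC = 0.059630 * 3600 = 214.67 g/kWh


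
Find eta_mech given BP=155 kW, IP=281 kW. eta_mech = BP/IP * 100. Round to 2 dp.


eta_mech = (BP / IP) * 100
Ratio = 155 / 281 = 0.5516
eta_mech = 0.5516 * 100 = 55.16%


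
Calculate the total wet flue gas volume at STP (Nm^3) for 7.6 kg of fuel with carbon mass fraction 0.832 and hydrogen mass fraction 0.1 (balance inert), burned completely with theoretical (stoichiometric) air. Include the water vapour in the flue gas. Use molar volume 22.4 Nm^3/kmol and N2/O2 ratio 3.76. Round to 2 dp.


Per kg fuel: CO2 = (C/12 kmol)*22.4 = (0.832/12)*22.4 = 1.55307 Nm^3
Per kg fuel: H2O = (H/2 kmol)*22.4 = (0.1/2)*22.4 = 1.12000 Nm^3
O2 needed per kg fuel = C/12 + H/4 = 0.832/12 + 0.1/4 = 0.09433333 kmol
Per kg fuel: N2 = O2*3.76*22.4 = 0.09433333*3.76*22.4 = 7.94513 Nm^3
Total per kg = 1.55307 + 1.12000 + 7.94513 = 10.61820 Nm^3
Total = 10.61820 * 7.6 = 80.70 Nm^3


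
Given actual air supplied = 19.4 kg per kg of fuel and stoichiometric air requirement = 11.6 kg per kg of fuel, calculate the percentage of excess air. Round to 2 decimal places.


Excess air = actual - stoichiometric = 19.4 - 11.6 = 7.80 kg/kg fuel
Excess air % = (excess / stoich) * 100 = (7.80 / 11.6) * 100 = 67.24%


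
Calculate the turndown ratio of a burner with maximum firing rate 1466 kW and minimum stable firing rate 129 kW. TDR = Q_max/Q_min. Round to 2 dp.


TDR = Q_max / Q_min
TDR = 1466 / 129 = 11.36


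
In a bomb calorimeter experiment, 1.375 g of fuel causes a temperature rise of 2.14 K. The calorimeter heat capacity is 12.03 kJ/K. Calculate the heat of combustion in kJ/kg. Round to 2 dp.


Hc = C_cal * delta_T / m_fuel
Q_released = 12.03 * 2.14 = 25.7442 kJ
m_fuel = 1.375 g = 1.375/1000 kg = 0.001375 kg
Hc = 25.7442 / 0.001375 = 18723.05 kJ/kg


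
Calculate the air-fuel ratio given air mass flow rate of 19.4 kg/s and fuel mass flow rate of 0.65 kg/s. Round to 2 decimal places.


AFR = m_air / m_fuel
AFR = 19.4 / 0.65 = 29.85


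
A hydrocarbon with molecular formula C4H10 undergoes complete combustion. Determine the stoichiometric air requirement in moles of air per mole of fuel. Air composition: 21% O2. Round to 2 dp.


Balanced combustion: C4H10 + 6.5 O2 -> 4 CO2 + 5 H2O
O2 needed = C + H/4 = 4 + 10/4 = 6.50 moles
Air moles = O2 / 0.21 = 6.50 / 0.21 = 30.95 moles air


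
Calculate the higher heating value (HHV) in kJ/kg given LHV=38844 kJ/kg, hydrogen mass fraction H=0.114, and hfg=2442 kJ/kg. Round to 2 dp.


HHV = LHV + hfg * 9 * H
Water addition = 2442 * 9 * 0.114 = 2505.492 kJ/kg
HHV = 38844 + 2505.492 = 41349.49 kJ/kg


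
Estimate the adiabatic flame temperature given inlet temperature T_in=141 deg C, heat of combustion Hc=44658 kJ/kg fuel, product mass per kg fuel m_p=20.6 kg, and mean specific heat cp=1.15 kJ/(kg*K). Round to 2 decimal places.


T_ad = T_in + Hc / (m_p * cp)
Denominator = 20.6 * 1.15 = 23.6900
Temperature rise = 44658 / 23.6900 = 1885.10 K
T_ad = 141 + 1885.10 = 2026.10 deg C


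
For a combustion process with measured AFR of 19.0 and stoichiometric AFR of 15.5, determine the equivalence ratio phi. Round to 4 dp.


phi = AFR_stoich / AFR_actual
phi = 15.5 / 19.0 = 0.8158


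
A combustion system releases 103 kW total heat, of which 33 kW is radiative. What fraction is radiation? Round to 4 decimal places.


f_rad = Q_rad / Q_total
f_rad = 33 / 103 = 0.3204


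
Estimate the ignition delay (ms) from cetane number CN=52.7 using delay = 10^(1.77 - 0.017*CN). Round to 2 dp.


delay = 10^(1.77 - 0.017*CN)
Exponent = 1.77 - 0.017*52.7 = 0.8741
delay = 10^0.8741 = 7.48 ms


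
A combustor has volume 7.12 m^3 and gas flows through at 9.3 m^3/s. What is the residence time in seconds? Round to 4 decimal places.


tau = V / Q_flow
tau = 7.12 / 9.3 = 0.7656 s


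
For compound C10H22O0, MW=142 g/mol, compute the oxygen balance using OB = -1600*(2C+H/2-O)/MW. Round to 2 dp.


OB = -1600 * (2C + H/2 - O) / MW
Inner = 2*10 + 22/2 - 0 = 31.00
OB = -1600 * 31.00 / 142 = -349.30%


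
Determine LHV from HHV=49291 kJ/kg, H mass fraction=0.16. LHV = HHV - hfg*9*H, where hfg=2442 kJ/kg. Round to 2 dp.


LHV = HHV - hfg * 9 * H
Water correction = 2442 * 9 * 0.16 = 3516.480 kJ/kg
LHV = 49291 - 3516.480 = 45774.52 kJ/kg


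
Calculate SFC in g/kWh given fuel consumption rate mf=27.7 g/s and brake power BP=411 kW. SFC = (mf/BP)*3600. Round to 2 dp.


SFC = (mf / BP) * 3600
Rate = 27.7 / 411 = 0.067397 g/(s*kW)
SFC = 0.067397 * 3600 = 242.63 g/kWh


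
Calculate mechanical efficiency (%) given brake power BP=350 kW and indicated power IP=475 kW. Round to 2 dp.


eta_mech = (BP / IP) * 100
Ratio = 350 / 475 = 0.7368
eta_mech = 0.7368 * 100 = 73.68%


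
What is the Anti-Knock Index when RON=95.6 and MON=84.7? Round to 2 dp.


AKI = (RON + MON) / 2
AKI = (95.6 + 84.7) / 2
AKI = 180.3 / 2 = 90.15


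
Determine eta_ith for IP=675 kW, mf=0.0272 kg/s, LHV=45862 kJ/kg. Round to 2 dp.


eta_ith = (IP / (mf * LHV)) * 100
Denominator = 0.0272 * 45862 = 1247.4464 kW
eta_ith = (675 / 1247.4464) * 100 = 54.11%


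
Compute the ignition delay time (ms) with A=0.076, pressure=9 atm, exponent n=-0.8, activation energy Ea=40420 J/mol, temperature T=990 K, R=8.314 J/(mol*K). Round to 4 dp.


tau = A * P^n * exp(Ea/(R*T))
P^n = 9^(-0.8) = 0.17242729
Ea/(R*T) = 40420/(8.314*990) = 4.910787
exp(Ea/(R*T)) = 135.746200
tau = 0.076 * 0.17242729 * 135.746200 = 1.7789 ms


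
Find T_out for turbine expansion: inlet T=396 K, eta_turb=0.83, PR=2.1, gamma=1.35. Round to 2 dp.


T_out = T_in * (1 - eta * (1 - PR^(-(gamma-1)/gamma)))
Exponent = -(1.35-1)/1.35 = -0.25925926
PR^exp = 2.1^(-0.25925926) = 0.82501466
Factor = 1 - 0.83*(1 - 0.82501466) = 0.85476217
T_out = 396 * 0.85476217 = 338.49 K


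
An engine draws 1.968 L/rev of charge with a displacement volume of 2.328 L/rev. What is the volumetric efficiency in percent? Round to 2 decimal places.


eta_v = (V_actual / V_disp) * 100
Ratio = 1.968 / 2.328 = 0.8454
eta_v = 0.8454 * 100 = 84.54%


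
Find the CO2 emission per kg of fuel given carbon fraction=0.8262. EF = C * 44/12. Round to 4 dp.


EF = C_frac * (M_CO2 / M_C)
EF = 0.8262 * (44/12)
EF = 0.8262 * 3.666667 = 3.0294 kg_CO2/kg_fuel


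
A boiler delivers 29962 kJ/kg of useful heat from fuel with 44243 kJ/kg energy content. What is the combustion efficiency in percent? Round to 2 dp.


Efficiency = (Q_useful / Q_fuel) * 100
Efficiency = (29962 / 44243) * 100
Efficiency = 0.6772 * 100 = 67.72%


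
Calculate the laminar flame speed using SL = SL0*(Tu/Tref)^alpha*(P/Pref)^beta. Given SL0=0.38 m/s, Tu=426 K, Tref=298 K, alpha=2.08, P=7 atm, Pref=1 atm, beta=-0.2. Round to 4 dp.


SL = SL0 * (Tu/Tref)^alpha * (P/Pref)^beta
T ratio = 426/298 = 1.42953020
(T ratio)^alpha = 1.42953020^2.08 = 2.102820
(P/Pref)^beta = 7^(-0.2) = 0.677611
SL = 0.38 * 2.102820 * 0.677611 = 0.5415 m/s


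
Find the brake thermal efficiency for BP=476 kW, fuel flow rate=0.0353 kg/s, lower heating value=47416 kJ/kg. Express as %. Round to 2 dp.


eta_BTE = (BP / (mf * LHV)) * 100
Denominator = 0.0353 * 47416 = 1673.7848 kW
eta_BTE = (476 / 1673.7848) * 100 = 28.44%


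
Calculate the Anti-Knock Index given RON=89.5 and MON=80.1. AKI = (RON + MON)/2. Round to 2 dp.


AKI = (RON + MON) / 2
AKI = (89.5 + 80.1) / 2
AKI = 169.6 / 2 = 84.80


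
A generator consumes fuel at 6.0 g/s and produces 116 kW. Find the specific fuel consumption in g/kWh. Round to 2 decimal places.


SFC = (mf / BP) * 3600
Rate = 6.0 / 116 = 0.051724 g/(s*kW)
SFC = 0.051724 * 3600 = 186.21 g/kWh


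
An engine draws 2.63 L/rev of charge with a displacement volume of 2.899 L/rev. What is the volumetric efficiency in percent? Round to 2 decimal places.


eta_v = (V_actual / V_disp) * 100
Ratio = 2.63 / 2.899 = 0.9072
eta_v = 0.9072 * 100 = 90.72%


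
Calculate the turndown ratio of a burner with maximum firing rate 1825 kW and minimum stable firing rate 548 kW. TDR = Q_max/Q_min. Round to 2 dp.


TDR = Q_max / Q_min
TDR = 1825 / 548 = 3.33


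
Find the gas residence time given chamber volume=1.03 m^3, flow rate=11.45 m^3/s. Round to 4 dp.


tau = V / Q_flow
tau = 1.03 / 11.45 = 0.0900 s


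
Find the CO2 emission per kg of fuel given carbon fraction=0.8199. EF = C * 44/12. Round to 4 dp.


EF = C_frac * (M_CO2 / M_C)
EF = 0.8199 * (44/12)
EF = 0.8199 * 3.666667 = 3.0063 kg_CO2/kg_fuel


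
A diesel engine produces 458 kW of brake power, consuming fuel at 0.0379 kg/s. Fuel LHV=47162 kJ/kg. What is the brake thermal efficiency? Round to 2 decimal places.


eta_BTE = (BP / (mf * LHV)) * 100
Denominator = 0.0379 * 47162 = 1787.4398 kW
eta_BTE = (458 / 1787.4398) * 100 = 25.62%


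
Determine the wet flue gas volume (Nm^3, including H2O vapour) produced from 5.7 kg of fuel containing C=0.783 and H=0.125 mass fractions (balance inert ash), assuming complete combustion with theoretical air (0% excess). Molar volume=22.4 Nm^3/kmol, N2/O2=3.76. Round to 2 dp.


Per kg fuel: CO2 = (C/12 kmol)*22.4 = (0.783/12)*22.4 = 1.46160 Nm^3
Per kg fuel: H2O = (H/2 kmol)*22.4 = (0.125/2)*22.4 = 1.40000 Nm^3
O2 needed per kg fuel = C/12 + H/4 = 0.783/12 + 0.125/4 = 0.09650000 kmol
Per kg fuel: N2 = O2*3.76*22.4 = 0.09650000*3.76*22.4 = 8.12762 Nm^3
Total per kg = 1.46160 + 1.40000 + 8.12762 = 10.98922 Nm^3
Total = 10.98922 * 5.7 = 62.64 Nm^3


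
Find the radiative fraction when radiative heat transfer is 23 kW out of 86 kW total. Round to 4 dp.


f_rad = Q_rad / Q_total
f_rad = 23 / 86 = 0.2674


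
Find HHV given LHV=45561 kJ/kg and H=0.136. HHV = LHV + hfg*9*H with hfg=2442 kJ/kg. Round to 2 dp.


HHV = LHV + hfg * 9 * H
Water addition = 2442 * 9 * 0.136 = 2989.008 kJ/kg
HHV = 45561 + 2989.008 = 48550.01 kJ/kg


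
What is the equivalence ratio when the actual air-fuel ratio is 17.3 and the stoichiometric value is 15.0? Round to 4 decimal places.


phi = AFR_stoich / AFR_actual
phi = 15.0 / 17.3 = 0.8671


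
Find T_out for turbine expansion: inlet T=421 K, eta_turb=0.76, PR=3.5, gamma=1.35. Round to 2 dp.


T_out = T_in * (1 - eta * (1 - PR^(-(gamma-1)/gamma)))
Exponent = -(1.35-1)/1.35 = -0.25925926
PR^exp = 3.5^(-0.25925926) = 0.72267881
Factor = 1 - 0.76*(1 - 0.72267881) = 0.78923590
T_out = 421 * 0.78923590 = 332.27 K


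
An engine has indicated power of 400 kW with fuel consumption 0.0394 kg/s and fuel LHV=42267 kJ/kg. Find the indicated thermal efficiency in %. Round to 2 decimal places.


eta_ith = (IP / (mf * LHV)) * 100
Denominator = 0.0394 * 42267 = 1665.3198 kW
eta_ith = (400 / 1665.3198) * 100 = 24.02%


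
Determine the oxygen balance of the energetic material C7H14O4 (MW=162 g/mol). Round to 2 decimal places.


OB = -1600 * (2C + H/2 - O) / MW
Inner = 2*7 + 14/2 - 4 = 17.00
OB = -1600 * 17.00 / 162 = -167.90%


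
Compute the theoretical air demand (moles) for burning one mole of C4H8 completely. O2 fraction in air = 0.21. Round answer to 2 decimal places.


Balanced combustion: C4H8 + 6 O2 -> 4 CO2 + 4 H2O
O2 needed = C + H/4 = 4 + 8/4 = 6.00 moles
Air moles = O2 / 0.21 = 6.00 / 0.21 = 28.57 moles air


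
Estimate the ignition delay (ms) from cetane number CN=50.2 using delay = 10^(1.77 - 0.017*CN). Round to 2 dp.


delay = 10^(1.77 - 0.017*CN)
Exponent = 1.77 - 0.017*50.2 = 0.9166
delay = 10^0.9166 = 8.25 ms


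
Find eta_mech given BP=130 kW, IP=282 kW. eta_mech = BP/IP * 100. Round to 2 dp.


eta_mech = (BP / IP) * 100
Ratio = 130 / 282 = 0.4610
eta_mech = 0.4610 * 100 = 46.10%


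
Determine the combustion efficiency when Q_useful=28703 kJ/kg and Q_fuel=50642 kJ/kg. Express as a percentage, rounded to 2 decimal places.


Efficiency = (Q_useful / Q_fuel) * 100
Efficiency = (28703 / 50642) * 100
Efficiency = 0.5668 * 100 = 56.68%


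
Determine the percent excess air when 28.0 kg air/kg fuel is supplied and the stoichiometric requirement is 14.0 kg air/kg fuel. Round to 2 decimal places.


Excess air = actual - stoichiometric = 28.0 - 14.0 = 14.00 kg/kg fuel
Excess air % = (excess / stoich) * 100 = (14.00 / 14.0) * 100 = 100.00%


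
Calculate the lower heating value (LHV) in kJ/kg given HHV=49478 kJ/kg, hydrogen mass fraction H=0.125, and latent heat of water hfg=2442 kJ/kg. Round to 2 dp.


LHV = HHV - hfg * 9 * H
Water correction = 2442 * 9 * 0.125 = 2747.250 kJ/kg
LHV = 49478 - 2747.250 = 46730.75 kJ/kg


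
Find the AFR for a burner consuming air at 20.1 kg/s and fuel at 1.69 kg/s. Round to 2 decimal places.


AFR = m_air / m_fuel
AFR = 20.1 / 1.69 = 11.89


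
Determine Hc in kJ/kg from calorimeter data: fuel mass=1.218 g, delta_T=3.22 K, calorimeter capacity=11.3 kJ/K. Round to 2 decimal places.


Hc = C_cal * delta_T / m_fuel
Q_released = 11.3 * 3.22 = 36.3860 kJ
m_fuel = 1.218 g = 1.218/1000 kg = 0.001218 kg
Hc = 36.3860 / 0.001218 = 29873.56 kJ/kg


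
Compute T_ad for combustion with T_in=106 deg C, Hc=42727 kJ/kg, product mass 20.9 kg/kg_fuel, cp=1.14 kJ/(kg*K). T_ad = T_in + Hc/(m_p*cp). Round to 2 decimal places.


T_ad = T_in + Hc / (m_p * cp)
Denominator = 20.9 * 1.14 = 23.8260
Temperature rise = 42727 / 23.8260 = 1793.29 K
T_ad = 106 + 1793.29 = 1899.29 deg C


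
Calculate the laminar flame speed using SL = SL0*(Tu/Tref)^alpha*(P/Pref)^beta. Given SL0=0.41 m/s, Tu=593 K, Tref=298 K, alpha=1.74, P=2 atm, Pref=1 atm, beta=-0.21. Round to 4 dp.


SL = SL0 * (Tu/Tref)^alpha * (P/Pref)^beta
T ratio = 593/298 = 1.98993289
(T ratio)^alpha = 1.98993289^1.74 = 3.311150
(P/Pref)^beta = 2^(-0.21) = 0.864537
SL = 0.41 * 3.311150 * 0.864537 = 1.1737 m/s


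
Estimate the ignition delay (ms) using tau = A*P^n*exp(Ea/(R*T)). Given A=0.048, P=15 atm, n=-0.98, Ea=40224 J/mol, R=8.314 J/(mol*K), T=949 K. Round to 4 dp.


tau = A * P^n * exp(Ea/(R*T))
P^n = 15^(-0.98) = 0.07037697
Ea/(R*T) = 40224/(8.314*949) = 5.098108
exp(Ea/(R*T)) = 163.711856
tau = 0.048 * 0.07037697 * 163.711856 = 0.5530 ms


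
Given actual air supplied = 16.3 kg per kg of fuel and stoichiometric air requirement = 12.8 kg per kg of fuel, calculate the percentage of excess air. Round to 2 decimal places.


Excess air = actual - stoichiometric = 16.3 - 12.8 = 3.50 kg/kg fuel
Excess air % = (excess / stoich) * 100 = (3.50 / 12.8) * 100 = 27.34%


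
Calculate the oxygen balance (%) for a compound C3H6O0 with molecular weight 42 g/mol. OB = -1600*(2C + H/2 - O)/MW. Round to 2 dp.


OB = -1600 * (2C + H/2 - O) / MW
Inner = 2*3 + 6/2 - 0 = 9.00
OB = -1600 * 9.00 / 42 = -342.86%


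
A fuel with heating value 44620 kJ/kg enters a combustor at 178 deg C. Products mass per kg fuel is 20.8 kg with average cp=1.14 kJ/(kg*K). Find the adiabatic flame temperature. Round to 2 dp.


T_ad = T_in + Hc / (m_p * cp)
Denominator = 20.8 * 1.14 = 23.7120
Temperature rise = 44620 / 23.7120 = 1881.75 K
T_ad = 178 + 1881.75 = 2059.75 deg C


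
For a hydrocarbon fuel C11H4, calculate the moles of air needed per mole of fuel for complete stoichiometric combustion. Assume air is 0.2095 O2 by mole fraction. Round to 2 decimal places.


Balanced combustion: C11H4 + 12 O2 -> 11 CO2 + 2 H2O
O2 needed = C + H/4 = 11 + 4/4 = 12.00 moles
Air moles = O2 / 0.2095 = 12.00 / 0.2095 = 57.28 moles air


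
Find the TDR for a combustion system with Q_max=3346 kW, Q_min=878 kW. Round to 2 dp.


TDR = Q_max / Q_min
TDR = 3346 / 878 = 3.81


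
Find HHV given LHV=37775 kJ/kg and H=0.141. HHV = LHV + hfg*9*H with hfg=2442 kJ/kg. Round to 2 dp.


HHV = LHV + hfg * 9 * H
Water addition = 2442 * 9 * 0.141 = 3098.898 kJ/kg
HHV = 37775 + 3098.898 = 40873.90 kJ/kg


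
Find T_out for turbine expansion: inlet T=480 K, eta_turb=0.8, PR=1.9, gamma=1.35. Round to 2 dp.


T_out = T_in * (1 - eta * (1 - PR^(-(gamma-1)/gamma)))
Exponent = -(1.35-1)/1.35 = -0.25925926
PR^exp = 1.9^(-0.25925926) = 0.84670193
Factor = 1 - 0.8*(1 - 0.84670193) = 0.87736154
T_out = 480 * 0.87736154 = 421.13 K


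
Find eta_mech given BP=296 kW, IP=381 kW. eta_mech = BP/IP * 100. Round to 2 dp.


eta_mech = (BP / IP) * 100
Ratio = 296 / 381 = 0.7769
eta_mech = 0.7769 * 100 = 77.69%


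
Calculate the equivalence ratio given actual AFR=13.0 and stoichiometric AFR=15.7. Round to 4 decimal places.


phi = AFR_stoich / AFR_actual
phi = 15.7 / 13.0 = 1.2077


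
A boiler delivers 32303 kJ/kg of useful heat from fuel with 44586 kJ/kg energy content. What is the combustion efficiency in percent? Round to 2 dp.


Efficiency = (Q_useful / Q_fuel) * 100
Efficiency = (32303 / 44586) * 100
Efficiency = 0.7245 * 100 = 72.45%


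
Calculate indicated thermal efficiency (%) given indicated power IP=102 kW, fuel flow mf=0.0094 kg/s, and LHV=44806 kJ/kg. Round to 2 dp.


eta_ith = (IP / (mf * LHV)) * 100
Denominator = 0.0094 * 44806 = 421.1764 kW
eta_ith = (102 / 421.1764) * 100 = 24.22%


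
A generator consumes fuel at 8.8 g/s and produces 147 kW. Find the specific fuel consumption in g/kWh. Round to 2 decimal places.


SFC = (mf / BP) * 3600
Rate = 8.8 / 147 = 0.059864 g/(s*kW)
SFC = 0.059864 * 3600 = 215.51 g/kWh


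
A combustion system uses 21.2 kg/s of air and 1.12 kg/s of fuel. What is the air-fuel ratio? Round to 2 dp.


AFR = m_air / m_fuel
AFR = 21.2 / 1.12 = 18.93


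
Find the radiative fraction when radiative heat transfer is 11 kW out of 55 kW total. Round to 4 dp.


f_rad = Q_rad / Q_total
f_rad = 11 / 55 = 0.2000


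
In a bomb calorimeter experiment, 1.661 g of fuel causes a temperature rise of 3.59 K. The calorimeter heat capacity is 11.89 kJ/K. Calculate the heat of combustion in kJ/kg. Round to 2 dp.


Hc = C_cal * delta_T / m_fuel
Q_released = 11.89 * 3.59 = 42.6851 kJ
m_fuel = 1.661 g = 1.661/1000 kg = 0.001661 kg
Hc = 42.6851 / 0.001661 = 25698.43 kJ/kg


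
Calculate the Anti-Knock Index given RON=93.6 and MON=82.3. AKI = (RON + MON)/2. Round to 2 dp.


AKI = (RON + MON) / 2
AKI = (93.6 + 82.3) / 2
AKI = 175.9 / 2 = 87.95


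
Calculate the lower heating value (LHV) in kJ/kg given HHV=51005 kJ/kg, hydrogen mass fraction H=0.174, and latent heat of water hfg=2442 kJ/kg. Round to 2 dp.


LHV = HHV - hfg * 9 * H
Water correction = 2442 * 9 * 0.174 = 3824.172 kJ/kg
LHV = 51005 - 3824.172 = 47180.83 kJ/kg


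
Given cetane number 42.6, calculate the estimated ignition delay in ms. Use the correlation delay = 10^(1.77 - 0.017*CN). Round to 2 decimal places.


delay = 10^(1.77 - 0.017*CN)
Exponent = 1.77 - 0.017*42.6 = 1.0458
delay = 10^1.0458 = 11.11 ms


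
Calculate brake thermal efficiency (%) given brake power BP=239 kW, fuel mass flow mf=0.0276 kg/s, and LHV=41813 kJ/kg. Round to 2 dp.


eta_BTE = (BP / (mf * LHV)) * 100
Denominator = 0.0276 * 41813 = 1154.0388 kW
eta_BTE = (239 / 1154.0388) * 100 = 20.71%


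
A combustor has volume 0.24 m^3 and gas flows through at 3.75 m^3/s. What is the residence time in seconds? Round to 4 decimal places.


tau = V / Q_flow
tau = 0.24 / 3.75 = 0.0640 s


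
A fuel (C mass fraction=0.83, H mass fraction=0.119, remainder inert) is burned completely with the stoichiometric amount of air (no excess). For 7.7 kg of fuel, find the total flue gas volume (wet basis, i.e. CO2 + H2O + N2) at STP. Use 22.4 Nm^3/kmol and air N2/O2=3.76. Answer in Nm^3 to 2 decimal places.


Per kg fuel: CO2 = (C/12 kmol)*22.4 = (0.83/12)*22.4 = 1.54933 Nm^3
Per kg fuel: H2O = (H/2 kmol)*22.4 = (0.119/2)*22.4 = 1.33280 Nm^3
O2 needed per kg fuel = C/12 + H/4 = 0.83/12 + 0.119/4 = 0.09891667 kmol
Per kg fuel: N2 = O2*3.76*22.4 = 0.09891667*3.76*22.4 = 8.33116 Nm^3
Total per kg = 1.54933 + 1.33280 + 8.33116 = 11.21329 Nm^3
Total = 11.21329 * 7.7 = 86.34 Nm^3


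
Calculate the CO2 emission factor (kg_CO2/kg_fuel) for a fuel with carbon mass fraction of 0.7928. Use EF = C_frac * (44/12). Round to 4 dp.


EF = C_frac * (M_CO2 / M_C)
EF = 0.7928 * (44/12)
EF = 0.7928 * 3.666667 = 2.9069 kg_CO2/kg_fuel


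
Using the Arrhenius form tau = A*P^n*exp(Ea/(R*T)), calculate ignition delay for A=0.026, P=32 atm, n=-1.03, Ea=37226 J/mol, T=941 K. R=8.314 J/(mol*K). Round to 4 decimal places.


tau = A * P^n * exp(Ea/(R*T))
P^n = 32^(-1.03) = 0.02816408
Ea/(R*T) = 37226/(8.314*941) = 4.758244
exp(Ea/(R*T)) = 116.541126
tau = 0.026 * 0.02816408 * 116.541126 = 0.0853 ms


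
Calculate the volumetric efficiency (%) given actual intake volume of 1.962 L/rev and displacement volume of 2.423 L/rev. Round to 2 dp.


eta_v = (V_actual / V_disp) * 100
Ratio = 1.962 / 2.423 = 0.8097
eta_v = 0.8097 * 100 = 80.97%


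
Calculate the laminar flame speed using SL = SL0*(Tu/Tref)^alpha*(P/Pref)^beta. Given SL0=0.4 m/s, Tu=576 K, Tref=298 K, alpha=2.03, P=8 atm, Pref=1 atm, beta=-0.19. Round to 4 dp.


SL = SL0 * (Tu/Tref)^alpha * (P/Pref)^beta
T ratio = 576/298 = 1.93288591
(T ratio)^alpha = 1.93288591^2.03 = 3.810646
(P/Pref)^beta = 8^(-0.19) = 0.673617
SL = 0.4 * 3.810646 * 0.673617 = 1.0268 m/s


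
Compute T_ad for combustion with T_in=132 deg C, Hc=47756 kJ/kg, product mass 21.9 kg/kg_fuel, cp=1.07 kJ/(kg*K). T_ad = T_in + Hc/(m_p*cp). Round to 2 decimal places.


T_ad = T_in + Hc / (m_p * cp)
Denominator = 21.9 * 1.07 = 23.4330
Temperature rise = 47756 / 23.4330 = 2037.98 K
T_ad = 132 + 2037.98 = 2169.98 deg C


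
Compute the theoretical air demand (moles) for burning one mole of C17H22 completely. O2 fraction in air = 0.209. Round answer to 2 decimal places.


Balanced combustion: C17H22 + 22.5 O2 -> 17 CO2 + 11 H2O
O2 needed = C + H/4 = 17 + 22/4 = 22.50 moles
Air moles = O2 / 0.209 = 22.50 / 0.209 = 107.66 moles air


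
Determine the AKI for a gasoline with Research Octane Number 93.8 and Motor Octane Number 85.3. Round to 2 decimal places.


AKI = (RON + MON) / 2
AKI = (93.8 + 85.3) / 2
AKI = 179.1 / 2 = 89.55


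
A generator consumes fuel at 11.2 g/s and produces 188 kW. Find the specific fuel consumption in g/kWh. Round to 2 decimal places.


SFC = (mf / BP) * 3600
Rate = 11.2 / 188 = 0.059574 g/(s*kW)
SFC = 0.059574 * 3600 = 214.47 g/kWh


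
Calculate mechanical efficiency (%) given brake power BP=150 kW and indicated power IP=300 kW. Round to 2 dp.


eta_mech = (BP / IP) * 100
Ratio = 150 / 300 = 0.5000
eta_mech = 0.5000 * 100 = 50.00%


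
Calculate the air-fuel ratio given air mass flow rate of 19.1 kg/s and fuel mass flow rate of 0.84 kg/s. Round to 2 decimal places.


AFR = m_air / m_fuel
AFR = 19.1 / 0.84 = 22.74


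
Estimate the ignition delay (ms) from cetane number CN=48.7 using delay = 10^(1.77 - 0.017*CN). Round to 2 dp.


delay = 10^(1.77 - 0.017*CN)
Exponent = 1.77 - 0.017*48.7 = 0.9421
delay = 10^0.9421 = 8.75 ms


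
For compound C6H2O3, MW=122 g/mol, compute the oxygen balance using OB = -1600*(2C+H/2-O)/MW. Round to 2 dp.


OB = -1600 * (2C + H/2 - O) / MW
Inner = 2*6 + 2/2 - 3 = 10.00
OB = -1600 * 10.00 / 122 = -131.15%


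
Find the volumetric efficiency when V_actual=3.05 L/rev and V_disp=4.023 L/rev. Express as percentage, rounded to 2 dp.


eta_v = (V_actual / V_disp) * 100
Ratio = 3.05 / 4.023 = 0.7581
eta_v = 0.7581 * 100 = 75.81%


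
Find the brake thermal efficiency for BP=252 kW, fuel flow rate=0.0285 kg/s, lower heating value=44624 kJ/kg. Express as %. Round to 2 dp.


eta_BTE = (BP / (mf * LHV)) * 100
Denominator = 0.0285 * 44624 = 1271.7840 kW
eta_BTE = (252 / 1271.7840) * 100 = 19.81%


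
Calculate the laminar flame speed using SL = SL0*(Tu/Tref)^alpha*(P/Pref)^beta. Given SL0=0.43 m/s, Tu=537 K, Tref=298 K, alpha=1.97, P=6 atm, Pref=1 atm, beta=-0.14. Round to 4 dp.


SL = SL0 * (Tu/Tref)^alpha * (P/Pref)^beta
T ratio = 537/298 = 1.80201342
(T ratio)^alpha = 1.80201342^1.97 = 3.190387
(P/Pref)^beta = 6^(-0.14) = 0.778142
SL = 0.43 * 3.190387 * 0.778142 = 1.0675 m/s


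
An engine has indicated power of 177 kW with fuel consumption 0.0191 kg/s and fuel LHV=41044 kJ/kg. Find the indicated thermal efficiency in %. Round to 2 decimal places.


eta_ith = (IP / (mf * LHV)) * 100
Denominator = 0.0191 * 41044 = 783.9404 kW
eta_ith = (177 / 783.9404) * 100 = 22.58%


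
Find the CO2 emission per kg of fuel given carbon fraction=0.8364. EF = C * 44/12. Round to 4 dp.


EF = C_frac * (M_CO2 / M_C)
EF = 0.8364 * (44/12)
EF = 0.8364 * 3.666667 = 3.0668 kg_CO2/kg_fuel


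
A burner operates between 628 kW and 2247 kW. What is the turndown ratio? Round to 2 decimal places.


TDR = Q_max / Q_min
TDR = 2247 / 628 = 3.58


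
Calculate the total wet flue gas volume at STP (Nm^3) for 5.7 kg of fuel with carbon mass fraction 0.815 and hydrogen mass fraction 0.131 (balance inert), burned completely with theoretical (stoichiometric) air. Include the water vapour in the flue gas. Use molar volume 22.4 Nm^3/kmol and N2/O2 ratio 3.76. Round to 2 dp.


Per kg fuel: CO2 = (C/12 kmol)*22.4 = (0.815/12)*22.4 = 1.52133 Nm^3
Per kg fuel: H2O = (H/2 kmol)*22.4 = (0.131/2)*22.4 = 1.46720 Nm^3
O2 needed per kg fuel = C/12 + H/4 = 0.815/12 + 0.131/4 = 0.10066667 kmol
Per kg fuel: N2 = O2*3.76*22.4 = 0.10066667*3.76*22.4 = 8.47855 Nm^3
Total per kg = 1.52133 + 1.46720 + 8.47855 = 11.46708 Nm^3
Total = 11.46708 * 5.7 = 65.36 Nm^3
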